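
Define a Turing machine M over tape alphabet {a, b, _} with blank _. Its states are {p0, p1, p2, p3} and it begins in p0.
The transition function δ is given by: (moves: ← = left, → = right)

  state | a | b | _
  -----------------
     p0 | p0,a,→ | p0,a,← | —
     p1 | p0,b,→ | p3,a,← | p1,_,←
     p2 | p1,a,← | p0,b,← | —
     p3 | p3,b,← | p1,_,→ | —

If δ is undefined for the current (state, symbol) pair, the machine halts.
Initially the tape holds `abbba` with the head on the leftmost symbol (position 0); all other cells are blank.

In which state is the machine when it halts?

p0

state=p0 head=0 tape=[a]bbba_   (p0,a)→(p0,a,→)
state=p0 head=1 tape=a[b]bba_   (p0,b)→(p0,a,←)
state=p0 head=0 tape=[a]abba_   (p0,a)→(p0,a,→)
state=p0 head=1 tape=a[a]bba_   (p0,a)→(p0,a,→)
state=p0 head=2 tape=aa[b]ba_   (p0,b)→(p0,a,←)
state=p0 head=1 tape=a[a]aba_   (p0,a)→(p0,a,→)
state=p0 head=2 tape=aa[a]ba_   (p0,a)→(p0,a,→)
state=p0 head=3 tape=aaa[b]a_   (p0,b)→(p0,a,←)
state=p0 head=2 tape=aa[a]aa_   (p0,a)→(p0,a,→)
state=p0 head=3 tape=aaa[a]a_   (p0,a)→(p0,a,→)
state=p0 head=4 tape=aaaa[a]_   (p0,a)→(p0,a,→)
state=p0 head=5 tape=aaaaa[_]
No transition is defined for (p0, _); M halts in state p0.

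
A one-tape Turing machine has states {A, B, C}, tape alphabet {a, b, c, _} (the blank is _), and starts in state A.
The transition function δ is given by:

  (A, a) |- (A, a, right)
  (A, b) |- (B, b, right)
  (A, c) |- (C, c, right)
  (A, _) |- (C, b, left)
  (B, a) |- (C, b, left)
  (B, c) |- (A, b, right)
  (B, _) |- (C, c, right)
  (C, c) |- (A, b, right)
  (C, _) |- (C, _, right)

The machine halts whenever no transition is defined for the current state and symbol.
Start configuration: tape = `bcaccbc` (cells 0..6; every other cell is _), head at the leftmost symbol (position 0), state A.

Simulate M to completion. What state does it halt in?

A | [b]caccbc_   read b → write b, move right, go to B
B | b[c]accbc_   read c → write b, move right, go to A
A | bb[a]ccbc_   read a → write a, move right, go to A
A | bba[c]cbc_   read c → write c, move right, go to C
C | bbac[c]bc_   read c → write b, move right, go to A
A | bbacb[b]c_   read b → write b, move right, go to B
B | bbacbb[c]_   read c → write b, move right, go to A
A | bbacbbb[_]   read _ → write b, move left, go to C
C | bbacbb[b]b
No transition is defined for (C, b); M halts in state C.

C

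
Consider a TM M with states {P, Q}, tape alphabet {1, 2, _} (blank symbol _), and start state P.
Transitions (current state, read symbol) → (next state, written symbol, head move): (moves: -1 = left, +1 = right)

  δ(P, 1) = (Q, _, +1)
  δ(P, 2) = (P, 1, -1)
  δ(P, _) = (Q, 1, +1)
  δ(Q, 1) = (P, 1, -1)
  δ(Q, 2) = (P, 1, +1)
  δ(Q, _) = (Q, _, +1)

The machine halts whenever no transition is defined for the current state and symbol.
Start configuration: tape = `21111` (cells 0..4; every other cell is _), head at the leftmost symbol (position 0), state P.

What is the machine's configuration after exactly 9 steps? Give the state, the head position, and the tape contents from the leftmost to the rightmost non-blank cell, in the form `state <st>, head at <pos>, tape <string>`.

state P, head at -1, tape 11111

P | _[2]1111   read 2 → write 1, move -1, go to P
P | [_]11111   read _ → write 1, move +1, go to Q
Q | 1[1]1111   read 1 → write 1, move -1, go to P
P | [1]11111   read 1 → write _, move +1, go to Q
Q | _[1]1111   read 1 → write 1, move -1, go to P
P | [_]11111   read _ → write 1, move +1, go to Q
Q | 1[1]1111   read 1 → write 1, move -1, go to P
P | [1]11111   read 1 → write _, move +1, go to Q
Q | _[1]1111   read 1 → write 1, move -1, go to P
P | [_]11111
After 9 steps: state P, head at -1, tape 11111.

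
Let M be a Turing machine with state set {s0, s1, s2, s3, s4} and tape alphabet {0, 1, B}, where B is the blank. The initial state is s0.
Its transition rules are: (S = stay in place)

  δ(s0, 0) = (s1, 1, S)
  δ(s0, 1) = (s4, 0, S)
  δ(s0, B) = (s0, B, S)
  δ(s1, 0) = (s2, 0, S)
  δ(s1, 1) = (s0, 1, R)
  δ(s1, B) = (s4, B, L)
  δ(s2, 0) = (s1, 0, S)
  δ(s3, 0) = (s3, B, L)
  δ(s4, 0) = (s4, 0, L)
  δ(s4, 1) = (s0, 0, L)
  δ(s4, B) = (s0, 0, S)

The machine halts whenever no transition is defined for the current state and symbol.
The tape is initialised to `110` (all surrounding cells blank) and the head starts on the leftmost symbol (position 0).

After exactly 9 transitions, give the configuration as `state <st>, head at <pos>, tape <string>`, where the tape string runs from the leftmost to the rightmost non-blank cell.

state s4, head at 0, tape 1100

s0 | B[1]10   read 1 → write 0, move S, go to s4
s4 | B[0]10   read 0 → write 0, move L, go to s4
s4 | [B]010   read B → write 0, move S, go to s0
s0 | [0]010   read 0 → write 1, move S, go to s1
s1 | [1]010   read 1 → write 1, move R, go to s0
s0 | 1[0]10   read 0 → write 1, move S, go to s1
s1 | 1[1]10   read 1 → write 1, move R, go to s0
s0 | 11[1]0   read 1 → write 0, move S, go to s4
s4 | 11[0]0   read 0 → write 0, move L, go to s4
s4 | 1[1]00
After 9 steps: state s4, head at 0, tape 1100.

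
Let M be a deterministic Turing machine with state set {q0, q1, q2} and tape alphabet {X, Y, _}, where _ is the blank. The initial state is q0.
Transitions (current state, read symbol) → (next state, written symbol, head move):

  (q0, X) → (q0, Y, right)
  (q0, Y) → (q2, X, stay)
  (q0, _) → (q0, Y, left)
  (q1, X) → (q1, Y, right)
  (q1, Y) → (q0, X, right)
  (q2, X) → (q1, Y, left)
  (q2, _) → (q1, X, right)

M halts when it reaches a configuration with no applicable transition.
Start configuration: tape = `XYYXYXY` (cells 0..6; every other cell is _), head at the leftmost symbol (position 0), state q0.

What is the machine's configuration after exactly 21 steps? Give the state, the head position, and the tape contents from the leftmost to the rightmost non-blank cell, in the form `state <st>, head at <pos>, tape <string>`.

state q0, head at 6, tape YYXYXYY

state=q0 head=0 tape=[X]YYXYXY   (q0,X)→(q0,Y,right)
state=q0 head=1 tape=Y[Y]YXYXY   (q0,Y)→(q2,X,stay)
state=q2 head=1 tape=Y[X]YXYXY   (q2,X)→(q1,Y,left)
state=q1 head=0 tape=[Y]YYXYXY   (q1,Y)→(q0,X,right)
state=q0 head=1 tape=X[Y]YXYXY   (q0,Y)→(q2,X,stay)
state=q2 head=1 tape=X[X]YXYXY   (q2,X)→(q1,Y,left)
state=q1 head=0 tape=[X]YYXYXY   (q1,X)→(q1,Y,right)
state=q1 head=1 tape=Y[Y]YXYXY   (q1,Y)→(q0,X,right)
state=q0 head=2 tape=YX[Y]XYXY   (q0,Y)→(q2,X,stay)
state=q2 head=2 tape=YX[X]XYXY   (q2,X)→(q1,Y,left)
state=q1 head=1 tape=Y[X]YXYXY   (q1,X)→(q1,Y,right)
state=q1 head=2 tape=YY[Y]XYXY   (q1,Y)→(q0,X,right)
state=q0 head=3 tape=YYX[X]YXY   (q0,X)→(q0,Y,right)
state=q0 head=4 tape=YYXY[Y]XY   (q0,Y)→(q2,X,stay)
state=q2 head=4 tape=YYXY[X]XY   (q2,X)→(q1,Y,left)
state=q1 head=3 tape=YYX[Y]YXY   (q1,Y)→(q0,X,right)
state=q0 head=4 tape=YYXX[Y]XY   (q0,Y)→(q2,X,stay)
state=q2 head=4 tape=YYXX[X]XY   (q2,X)→(q1,Y,left)
state=q1 head=3 tape=YYX[X]YXY   (q1,X)→(q1,Y,right)
state=q1 head=4 tape=YYXY[Y]XY   (q1,Y)→(q0,X,right)
state=q0 head=5 tape=YYXYX[X]Y   (q0,X)→(q0,Y,right)
state=q0 head=6 tape=YYXYXY[Y]
After 21 steps: state q0, head at 6, tape YYXYXYY.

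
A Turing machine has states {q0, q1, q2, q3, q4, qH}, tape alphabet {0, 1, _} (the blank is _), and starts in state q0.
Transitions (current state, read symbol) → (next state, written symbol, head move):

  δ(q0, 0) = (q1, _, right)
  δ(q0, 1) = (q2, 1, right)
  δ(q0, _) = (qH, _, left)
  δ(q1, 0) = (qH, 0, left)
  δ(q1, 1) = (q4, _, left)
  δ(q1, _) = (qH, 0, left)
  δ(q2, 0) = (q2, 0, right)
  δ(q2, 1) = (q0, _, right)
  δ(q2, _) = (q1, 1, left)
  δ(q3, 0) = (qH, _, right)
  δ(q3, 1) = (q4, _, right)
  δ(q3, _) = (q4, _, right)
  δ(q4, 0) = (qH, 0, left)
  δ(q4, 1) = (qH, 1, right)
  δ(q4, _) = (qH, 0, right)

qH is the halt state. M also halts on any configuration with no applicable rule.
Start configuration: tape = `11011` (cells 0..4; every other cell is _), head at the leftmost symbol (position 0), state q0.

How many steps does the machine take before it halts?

5

q0 | [1]1011   read 1 → write 1, move right, go to q2
q2 | 1[1]011   read 1 → write _, move right, go to q0
q0 | 1_[0]11   read 0 → write _, move right, go to q1
q1 | 1__[1]1   read 1 → write _, move left, go to q4
q4 | 1_[_]_1   read _ → write 0, move right, go to qH
qH | 1_0[_]1
M halts after 5 transitions.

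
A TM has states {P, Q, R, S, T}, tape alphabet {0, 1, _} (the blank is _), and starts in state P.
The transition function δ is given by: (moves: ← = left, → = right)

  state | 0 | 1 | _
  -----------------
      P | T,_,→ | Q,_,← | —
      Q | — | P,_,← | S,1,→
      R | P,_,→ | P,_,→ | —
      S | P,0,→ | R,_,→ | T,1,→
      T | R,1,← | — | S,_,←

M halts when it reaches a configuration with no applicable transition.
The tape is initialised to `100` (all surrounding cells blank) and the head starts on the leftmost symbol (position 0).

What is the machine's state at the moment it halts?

R

P | _[1]00_   read 1 → write _, move ←, go to Q
Q | [_]_00_   read _ → write 1, move →, go to S
S | 1[_]00_   read _ → write 1, move →, go to T
T | 11[0]0_   read 0 → write 1, move ←, go to R
R | 1[1]10_   read 1 → write _, move →, go to P
P | 1_[1]0_   read 1 → write _, move ←, go to Q
Q | 1[_]_0_   read _ → write 1, move →, go to S
S | 11[_]0_   read _ → write 1, move →, go to T
T | 111[0]_   read 0 → write 1, move ←, go to R
R | 11[1]1_   read 1 → write _, move →, go to P
P | 11_[1]_   read 1 → write _, move ←, go to Q
Q | 11[_]__   read _ → write 1, move →, go to S
S | 111[_]_   read _ → write 1, move →, go to T
T | 1111[_]   read _ → write _, move ←, go to S
S | 111[1]_   read 1 → write _, move →, go to R
R | 111_[_]
No transition is defined for (R, _); M halts in state R.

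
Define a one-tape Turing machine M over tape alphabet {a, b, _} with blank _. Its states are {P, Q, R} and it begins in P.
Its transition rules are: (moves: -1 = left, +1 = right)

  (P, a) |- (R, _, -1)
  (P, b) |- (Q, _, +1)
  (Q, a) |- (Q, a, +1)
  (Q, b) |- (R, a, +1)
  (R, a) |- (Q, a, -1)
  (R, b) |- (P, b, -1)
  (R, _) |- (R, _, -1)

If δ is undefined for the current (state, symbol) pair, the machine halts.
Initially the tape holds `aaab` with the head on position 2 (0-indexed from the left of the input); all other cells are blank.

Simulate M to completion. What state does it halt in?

state=P head=2 tape=aa[a]b   (P,a)→(R,_,-1)
state=R head=1 tape=a[a]_b   (R,a)→(Q,a,-1)
state=Q head=0 tape=[a]a_b   (Q,a)→(Q,a,+1)
state=Q head=1 tape=a[a]_b   (Q,a)→(Q,a,+1)
state=Q head=2 tape=aa[_]b
No transition is defined for (Q, _); M halts in state Q.

Q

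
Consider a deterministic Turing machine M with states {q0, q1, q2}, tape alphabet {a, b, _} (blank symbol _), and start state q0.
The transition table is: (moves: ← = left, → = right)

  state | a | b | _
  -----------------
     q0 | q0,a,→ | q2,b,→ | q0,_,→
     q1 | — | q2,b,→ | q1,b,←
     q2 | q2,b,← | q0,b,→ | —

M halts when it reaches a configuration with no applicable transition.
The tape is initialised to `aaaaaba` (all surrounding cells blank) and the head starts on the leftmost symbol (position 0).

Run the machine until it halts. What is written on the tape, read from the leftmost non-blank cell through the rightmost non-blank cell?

aaaaabb

q0 | [a]aaaaba_   read a → write a, move →, go to q0
q0 | a[a]aaaba_   read a → write a, move →, go to q0
q0 | aa[a]aaba_   read a → write a, move →, go to q0
q0 | aaa[a]aba_   read a → write a, move →, go to q0
q0 | aaaa[a]ba_   read a → write a, move →, go to q0
q0 | aaaaa[b]a_   read b → write b, move →, go to q2
q2 | aaaaab[a]_   read a → write b, move ←, go to q2
q2 | aaaaa[b]b_   read b → write b, move →, go to q0
q0 | aaaaab[b]_   read b → write b, move →, go to q2
q2 | aaaaabb[_]
The non-blank tape span at halt is aaaaabb.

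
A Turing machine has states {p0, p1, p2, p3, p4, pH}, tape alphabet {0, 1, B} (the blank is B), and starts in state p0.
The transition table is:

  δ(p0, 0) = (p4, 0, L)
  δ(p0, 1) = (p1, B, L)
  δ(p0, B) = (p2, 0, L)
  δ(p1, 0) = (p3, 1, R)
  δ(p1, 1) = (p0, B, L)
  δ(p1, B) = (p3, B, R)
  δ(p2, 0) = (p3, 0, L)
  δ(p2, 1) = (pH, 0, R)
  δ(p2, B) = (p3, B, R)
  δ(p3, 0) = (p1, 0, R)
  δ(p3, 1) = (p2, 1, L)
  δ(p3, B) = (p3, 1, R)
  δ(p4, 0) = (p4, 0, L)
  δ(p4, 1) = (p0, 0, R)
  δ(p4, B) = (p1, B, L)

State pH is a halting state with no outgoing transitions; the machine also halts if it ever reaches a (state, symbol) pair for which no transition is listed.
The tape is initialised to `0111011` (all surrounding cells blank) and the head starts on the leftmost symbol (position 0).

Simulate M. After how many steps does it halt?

p0 | BBB[0]111011   read 0 → write 0, move L, go to p4
p4 | BB[B]0111011   read B → write B, move L, go to p1
p1 | B[B]B0111011   read B → write B, move R, go to p3
p3 | BB[B]0111011   read B → write 1, move R, go to p3
p3 | BB1[0]111011   read 0 → write 0, move R, go to p1
p1 | BB10[1]11011   read 1 → write B, move L, go to p0
p0 | BB1[0]B11011   read 0 → write 0, move L, go to p4
p4 | BB[1]0B11011   read 1 → write 0, move R, go to p0
p0 | BB0[0]B11011   read 0 → write 0, move L, go to p4
p4 | BB[0]0B11011   read 0 → write 0, move L, go to p4
p4 | B[B]00B11011   read B → write B, move L, go to p1
p1 | [B]B00B11011   read B → write B, move R, go to p3
p3 | B[B]00B11011   read B → write 1, move R, go to p3
p3 | B1[0]0B11011   read 0 → write 0, move R, go to p1
p1 | B10[0]B11011   read 0 → write 1, move R, go to p3
p3 | B101[B]11011   read B → write 1, move R, go to p3
p3 | B1011[1]1011   read 1 → write 1, move L, go to p2
p2 | B101[1]11011   read 1 → write 0, move R, go to pH
pH | B1010[1]1011
M halts after 18 transitions.

18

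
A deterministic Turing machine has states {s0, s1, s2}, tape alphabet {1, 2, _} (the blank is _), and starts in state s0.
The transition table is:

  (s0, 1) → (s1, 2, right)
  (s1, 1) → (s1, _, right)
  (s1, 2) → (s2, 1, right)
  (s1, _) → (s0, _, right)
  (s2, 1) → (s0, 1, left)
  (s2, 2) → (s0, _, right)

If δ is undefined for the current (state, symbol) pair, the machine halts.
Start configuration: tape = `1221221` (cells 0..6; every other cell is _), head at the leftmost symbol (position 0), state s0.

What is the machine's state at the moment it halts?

s0

state=s0 head=0 tape=[1]221221__   (s0,1)→(s1,2,right)
state=s1 head=1 tape=2[2]21221__   (s1,2)→(s2,1,right)
state=s2 head=2 tape=21[2]1221__   (s2,2)→(s0,_,right)
state=s0 head=3 tape=21_[1]221__   (s0,1)→(s1,2,right)
state=s1 head=4 tape=21_2[2]21__   (s1,2)→(s2,1,right)
state=s2 head=5 tape=21_21[2]1__   (s2,2)→(s0,_,right)
state=s0 head=6 tape=21_21_[1]__   (s0,1)→(s1,2,right)
state=s1 head=7 tape=21_21_2[_]_   (s1,_)→(s0,_,right)
state=s0 head=8 tape=21_21_2_[_]
No transition is defined for (s0, _); M halts in state s0.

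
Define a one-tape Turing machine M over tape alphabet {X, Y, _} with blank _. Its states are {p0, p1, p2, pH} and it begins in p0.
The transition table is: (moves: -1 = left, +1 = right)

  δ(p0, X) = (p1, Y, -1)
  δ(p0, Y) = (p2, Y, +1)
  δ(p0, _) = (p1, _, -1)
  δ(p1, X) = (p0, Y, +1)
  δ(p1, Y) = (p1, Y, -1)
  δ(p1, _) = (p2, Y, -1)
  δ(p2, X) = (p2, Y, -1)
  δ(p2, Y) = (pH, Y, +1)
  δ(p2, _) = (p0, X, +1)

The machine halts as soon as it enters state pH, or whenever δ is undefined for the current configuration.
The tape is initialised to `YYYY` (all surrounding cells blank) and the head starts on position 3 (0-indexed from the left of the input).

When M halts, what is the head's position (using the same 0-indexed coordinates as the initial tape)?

1

p0 | __YYY[Y]__   read Y → write Y, move +1, go to p2
p2 | __YYYY[_]_   read _ → write X, move +1, go to p0
p0 | __YYYYX[_]   read _ → write _, move -1, go to p1
p1 | __YYYY[X]_   read X → write Y, move +1, go to p0
p0 | __YYYYY[_]   read _ → write _, move -1, go to p1
p1 | __YYYY[Y]_   read Y → write Y, move -1, go to p1
p1 | __YYY[Y]Y_   read Y → write Y, move -1, go to p1
p1 | __YY[Y]YY_   read Y → write Y, move -1, go to p1
p1 | __Y[Y]YYY_   read Y → write Y, move -1, go to p1
p1 | __[Y]YYYY_   read Y → write Y, move -1, go to p1
p1 | _[_]YYYYY_   read _ → write Y, move -1, go to p2
p2 | [_]YYYYYY_   read _ → write X, move +1, go to p0
p0 | X[Y]YYYYY_   read Y → write Y, move +1, go to p2
p2 | XY[Y]YYYY_   read Y → write Y, move +1, go to pH
pH | XYY[Y]YYY_
At halt the head is at cell 1.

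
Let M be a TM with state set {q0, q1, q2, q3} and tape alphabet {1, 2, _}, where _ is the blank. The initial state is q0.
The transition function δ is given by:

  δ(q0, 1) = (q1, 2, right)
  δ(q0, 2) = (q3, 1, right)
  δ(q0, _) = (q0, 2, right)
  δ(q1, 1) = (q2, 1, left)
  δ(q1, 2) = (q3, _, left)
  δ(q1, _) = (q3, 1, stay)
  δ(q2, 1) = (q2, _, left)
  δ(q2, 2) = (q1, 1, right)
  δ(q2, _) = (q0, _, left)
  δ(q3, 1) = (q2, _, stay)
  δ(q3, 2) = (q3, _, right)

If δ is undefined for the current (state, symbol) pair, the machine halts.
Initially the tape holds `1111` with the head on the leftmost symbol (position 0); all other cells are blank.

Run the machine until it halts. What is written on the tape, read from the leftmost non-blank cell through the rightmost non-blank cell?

221_11

q0 | __[1]111   read 1 → write 2, move right, go to q1
q1 | __2[1]11   read 1 → write 1, move left, go to q2
q2 | __[2]111   read 2 → write 1, move right, go to q1
q1 | __1[1]11   read 1 → write 1, move left, go to q2
q2 | __[1]111   read 1 → write _, move left, go to q2
q2 | _[_]_111   read _ → write _, move left, go to q0
q0 | [_]__111   read _ → write 2, move right, go to q0
q0 | 2[_]_111   read _ → write 2, move right, go to q0
q0 | 22[_]111   read _ → write 2, move right, go to q0
q0 | 222[1]11   read 1 → write 2, move right, go to q1
q1 | 2222[1]1   read 1 → write 1, move left, go to q2
q2 | 222[2]11   read 2 → write 1, move right, go to q1
q1 | 2221[1]1   read 1 → write 1, move left, go to q2
q2 | 222[1]11   read 1 → write _, move left, go to q2
q2 | 22[2]_11   read 2 → write 1, move right, go to q1
q1 | 221[_]11   read _ → write 1, move stay, go to q3
q3 | 221[1]11   read 1 → write _, move stay, go to q2
q2 | 221[_]11   read _ → write _, move left, go to q0
q0 | 22[1]_11   read 1 → write 2, move right, go to q1
q1 | 222[_]11   read _ → write 1, move stay, go to q3
q3 | 222[1]11   read 1 → write _, move stay, go to q2
q2 | 222[_]11   read _ → write _, move left, go to q0
q0 | 22[2]_11   read 2 → write 1, move right, go to q3
q3 | 221[_]11
The non-blank tape span at halt is 221_11.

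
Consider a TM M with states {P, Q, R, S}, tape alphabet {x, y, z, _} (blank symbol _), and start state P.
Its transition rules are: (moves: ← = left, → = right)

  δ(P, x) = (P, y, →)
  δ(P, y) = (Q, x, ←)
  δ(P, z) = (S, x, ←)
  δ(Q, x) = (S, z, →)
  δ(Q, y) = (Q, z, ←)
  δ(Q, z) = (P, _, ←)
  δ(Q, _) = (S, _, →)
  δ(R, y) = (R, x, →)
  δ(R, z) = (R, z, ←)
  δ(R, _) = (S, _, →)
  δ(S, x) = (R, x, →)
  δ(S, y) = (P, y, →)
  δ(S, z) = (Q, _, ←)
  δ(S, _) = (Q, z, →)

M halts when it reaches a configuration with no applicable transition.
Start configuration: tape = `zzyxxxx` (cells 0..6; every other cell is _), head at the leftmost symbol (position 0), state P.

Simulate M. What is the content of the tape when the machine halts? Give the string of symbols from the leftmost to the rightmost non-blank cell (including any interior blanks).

P | __[z]zyxxxx_   read z → write x, move ←, go to S
S | _[_]xzyxxxx_   read _ → write z, move →, go to Q
Q | _z[x]zyxxxx_   read x → write z, move →, go to S
S | _zz[z]yxxxx_   read z → write _, move ←, go to Q
Q | _z[z]_yxxxx_   read z → write _, move ←, go to P
P | _[z]__yxxxx_   read z → write x, move ←, go to S
S | [_]x__yxxxx_   read _ → write z, move →, go to Q
Q | z[x]__yxxxx_   read x → write z, move →, go to S
S | zz[_]_yxxxx_   read _ → write z, move →, go to Q
Q | zzz[_]yxxxx_   read _ → write _, move →, go to S
S | zzz_[y]xxxx_   read y → write y, move →, go to P
P | zzz_y[x]xxx_   read x → write y, move →, go to P
P | zzz_yy[x]xx_   read x → write y, move →, go to P
P | zzz_yyy[x]x_   read x → write y, move →, go to P
P | zzz_yyyy[x]_   read x → write y, move →, go to P
P | zzz_yyyyy[_]
The non-blank tape span at halt is zzz_yyyyy.

zzz_yyyyy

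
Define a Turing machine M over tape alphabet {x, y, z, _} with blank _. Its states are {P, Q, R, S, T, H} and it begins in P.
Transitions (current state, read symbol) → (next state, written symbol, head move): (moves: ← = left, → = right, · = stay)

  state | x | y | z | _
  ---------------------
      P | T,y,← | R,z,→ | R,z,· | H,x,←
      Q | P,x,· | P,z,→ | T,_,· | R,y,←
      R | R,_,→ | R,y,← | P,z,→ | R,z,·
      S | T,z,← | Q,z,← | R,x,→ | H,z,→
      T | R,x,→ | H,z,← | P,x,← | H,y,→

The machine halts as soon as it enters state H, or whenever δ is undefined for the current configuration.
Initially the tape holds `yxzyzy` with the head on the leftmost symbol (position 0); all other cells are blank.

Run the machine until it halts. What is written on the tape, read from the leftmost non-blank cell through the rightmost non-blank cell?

P | [y]xzyzy__   read y → write z, move →, go to R
R | z[x]zyzy__   read x → write _, move →, go to R
R | z_[z]yzy__   read z → write z, move →, go to P
P | z_z[y]zy__   read y → write z, move →, go to R
R | z_zz[z]y__   read z → write z, move →, go to P
P | z_zzz[y]__   read y → write z, move →, go to R
R | z_zzzz[_]_   read _ → write z, move ·, go to R
R | z_zzzz[z]_   read z → write z, move →, go to P
P | z_zzzzz[_]   read _ → write x, move ←, go to H
H | z_zzzz[z]x
The non-blank tape span at halt is z_zzzzzx.

z_zzzzzx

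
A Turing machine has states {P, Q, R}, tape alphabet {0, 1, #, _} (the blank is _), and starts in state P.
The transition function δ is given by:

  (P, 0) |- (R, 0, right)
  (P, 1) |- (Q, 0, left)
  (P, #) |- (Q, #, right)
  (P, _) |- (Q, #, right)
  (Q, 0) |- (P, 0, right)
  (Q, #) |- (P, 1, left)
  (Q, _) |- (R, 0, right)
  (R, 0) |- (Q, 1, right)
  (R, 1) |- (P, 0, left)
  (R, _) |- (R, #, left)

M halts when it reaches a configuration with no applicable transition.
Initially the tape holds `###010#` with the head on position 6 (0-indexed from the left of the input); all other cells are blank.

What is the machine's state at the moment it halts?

Q

P | ###010[#]_____   read # → write #, move right, go to Q
Q | ###010#[_]____   read _ → write 0, move right, go to R
R | ###010#0[_]___   read _ → write #, move left, go to R
R | ###010#[0]#___   read 0 → write 1, move right, go to Q
Q | ###010#1[#]___   read # → write 1, move left, go to P
P | ###010#[1]1___   read 1 → write 0, move left, go to Q
Q | ###010[#]01___   read # → write 1, move left, go to P
P | ###01[0]101___   read 0 → write 0, move right, go to R
R | ###010[1]01___   read 1 → write 0, move left, go to P
P | ###01[0]001___   read 0 → write 0, move right, go to R
R | ###010[0]01___   read 0 → write 1, move right, go to Q
Q | ###0101[0]1___   read 0 → write 0, move right, go to P
P | ###01010[1]___   read 1 → write 0, move left, go to Q
Q | ###0101[0]0___   read 0 → write 0, move right, go to P
P | ###01010[0]___   read 0 → write 0, move right, go to R
R | ###010100[_]__   read _ → write #, move left, go to R
R | ###01010[0]#__   read 0 → write 1, move right, go to Q
Q | ###010101[#]__   read # → write 1, move left, go to P
P | ###01010[1]1__   read 1 → write 0, move left, go to Q
Q | ###0101[0]01__   read 0 → write 0, move right, go to P
P | ###01010[0]1__   read 0 → write 0, move right, go to R
R | ###010100[1]__   read 1 → write 0, move left, go to P
P | ###01010[0]0__   read 0 → write 0, move right, go to R
R | ###010100[0]__   read 0 → write 1, move right, go to Q
Q | ###0101001[_]_   read _ → write 0, move right, go to R
R | ###01010010[_]   read _ → write #, move left, go to R
R | ###0101001[0]#   read 0 → write 1, move right, go to Q
Q | ###01010011[#]   read # → write 1, move left, go to P
P | ###0101001[1]1   read 1 → write 0, move left, go to Q
Q | ###010100[1]01
No transition is defined for (Q, 1); M halts in state Q.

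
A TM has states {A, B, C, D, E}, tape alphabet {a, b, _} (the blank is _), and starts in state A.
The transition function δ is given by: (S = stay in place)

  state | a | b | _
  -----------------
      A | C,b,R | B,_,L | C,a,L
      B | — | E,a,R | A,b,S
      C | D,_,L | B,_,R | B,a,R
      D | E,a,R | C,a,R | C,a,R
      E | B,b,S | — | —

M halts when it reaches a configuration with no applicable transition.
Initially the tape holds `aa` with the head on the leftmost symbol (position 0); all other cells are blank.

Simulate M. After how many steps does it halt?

6

A | [a]a_   read a → write b, move R, go to C
C | b[a]_   read a → write _, move L, go to D
D | [b]__   read b → write a, move R, go to C
C | a[_]_   read _ → write a, move R, go to B
B | aa[_]   read _ → write b, move S, go to A
A | aa[b]   read b → write _, move L, go to B
B | a[a]_
M halts after 6 transitions.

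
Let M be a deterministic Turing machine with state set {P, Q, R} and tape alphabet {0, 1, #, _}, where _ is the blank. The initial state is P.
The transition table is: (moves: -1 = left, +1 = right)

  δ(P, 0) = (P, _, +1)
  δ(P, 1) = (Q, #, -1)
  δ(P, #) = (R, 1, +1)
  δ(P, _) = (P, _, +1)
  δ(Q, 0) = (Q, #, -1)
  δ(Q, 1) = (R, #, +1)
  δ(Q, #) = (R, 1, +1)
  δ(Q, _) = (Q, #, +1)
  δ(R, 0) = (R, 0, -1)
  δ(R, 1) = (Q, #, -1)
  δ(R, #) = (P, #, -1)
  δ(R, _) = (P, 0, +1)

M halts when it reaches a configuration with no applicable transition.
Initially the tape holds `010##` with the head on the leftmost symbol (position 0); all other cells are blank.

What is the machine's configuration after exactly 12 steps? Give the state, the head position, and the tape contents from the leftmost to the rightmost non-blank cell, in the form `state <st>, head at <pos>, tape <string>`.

P | _[0]10##   read 0 → write _, move +1, go to P
P | __[1]0##   read 1 → write #, move -1, go to Q
Q | _[_]#0##   read _ → write #, move +1, go to Q
Q | _#[#]0##   read # → write 1, move +1, go to R
R | _#1[0]##   read 0 → write 0, move -1, go to R
R | _#[1]0##   read 1 → write #, move -1, go to Q
Q | _[#]#0##   read # → write 1, move +1, go to R
R | _1[#]0##   read # → write #, move -1, go to P
P | _[1]#0##   read 1 → write #, move -1, go to Q
Q | [_]##0##   read _ → write #, move +1, go to Q
Q | #[#]#0##   read # → write 1, move +1, go to R
R | #1[#]0##   read # → write #, move -1, go to P
P | #[1]#0##
After 12 steps: state P, head at 0, tape #1#0##.

state P, head at 0, tape #1#0##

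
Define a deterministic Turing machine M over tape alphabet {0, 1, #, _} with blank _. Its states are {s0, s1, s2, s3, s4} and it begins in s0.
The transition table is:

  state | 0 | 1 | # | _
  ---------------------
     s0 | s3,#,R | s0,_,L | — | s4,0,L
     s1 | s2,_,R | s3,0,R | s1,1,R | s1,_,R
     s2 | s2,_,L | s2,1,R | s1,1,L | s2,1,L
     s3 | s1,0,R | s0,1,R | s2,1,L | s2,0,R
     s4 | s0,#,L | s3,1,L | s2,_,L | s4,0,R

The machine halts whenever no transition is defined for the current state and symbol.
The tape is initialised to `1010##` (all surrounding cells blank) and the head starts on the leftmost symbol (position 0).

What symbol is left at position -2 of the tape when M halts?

s0 | ___[1]010##   read 1 → write _, move L, go to s0
s0 | __[_]_010##   read _ → write 0, move L, go to s4
s4 | _[_]0_010##   read _ → write 0, move R, go to s4
s4 | _0[0]_010##   read 0 → write #, move L, go to s0
s0 | _[0]#_010##   read 0 → write #, move R, go to s3
s3 | _#[#]_010##   read # → write 1, move L, go to s2
s2 | _[#]1_010##   read # → write 1, move L, go to s1
s1 | [_]11_010##   read _ → write _, move R, go to s1
s1 | _[1]1_010##   read 1 → write 0, move R, go to s3
s3 | _0[1]_010##   read 1 → write 1, move R, go to s0
s0 | _01[_]010##   read _ → write 0, move L, go to s4
s4 | _0[1]0010##   read 1 → write 1, move L, go to s3
s3 | _[0]10010##   read 0 → write 0, move R, go to s1
s1 | _0[1]0010##   read 1 → write 0, move R, go to s3
s3 | _00[0]010##   read 0 → write 0, move R, go to s1
s1 | _000[0]10##   read 0 → write _, move R, go to s2
s2 | _000_[1]0##   read 1 → write 1, move R, go to s2
s2 | _000_1[0]##   read 0 → write _, move L, go to s2
s2 | _000_[1]_##   read 1 → write 1, move R, go to s2
s2 | _000_1[_]##   read _ → write 1, move L, go to s2
s2 | _000_[1]1##   read 1 → write 1, move R, go to s2
s2 | _000_1[1]##   read 1 → write 1, move R, go to s2
s2 | _000_11[#]#   read # → write 1, move L, go to s1
s1 | _000_1[1]1#   read 1 → write 0, move R, go to s3
s3 | _000_10[1]#   read 1 → write 1, move R, go to s0
s0 | _000_101[#]
Cell -2 holds 0 when M halts.

0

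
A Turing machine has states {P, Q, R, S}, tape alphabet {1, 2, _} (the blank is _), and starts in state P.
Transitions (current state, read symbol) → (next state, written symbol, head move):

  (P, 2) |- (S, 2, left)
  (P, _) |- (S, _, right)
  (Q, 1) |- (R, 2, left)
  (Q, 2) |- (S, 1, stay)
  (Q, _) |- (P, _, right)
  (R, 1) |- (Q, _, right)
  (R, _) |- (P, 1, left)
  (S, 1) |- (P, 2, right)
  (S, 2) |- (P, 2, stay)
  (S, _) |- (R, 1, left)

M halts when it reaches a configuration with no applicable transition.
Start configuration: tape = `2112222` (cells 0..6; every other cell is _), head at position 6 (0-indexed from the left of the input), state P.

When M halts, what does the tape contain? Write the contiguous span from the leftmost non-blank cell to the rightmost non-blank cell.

212222222

state=P head=6 tape=___211222[2]   (P,2)→(S,2,left)
state=S head=5 tape=___21122[2]2   (S,2)→(P,2,stay)
state=P head=5 tape=___21122[2]2   (P,2)→(S,2,left)
state=S head=4 tape=___2112[2]22   (S,2)→(P,2,stay)
state=P head=4 tape=___2112[2]22   (P,2)→(S,2,left)
state=S head=3 tape=___211[2]222   (S,2)→(P,2,stay)
state=P head=3 tape=___211[2]222   (P,2)→(S,2,left)
state=S head=2 tape=___21[1]2222   (S,1)→(P,2,right)
state=P head=3 tape=___212[2]222   (P,2)→(S,2,left)
state=S head=2 tape=___21[2]2222   (S,2)→(P,2,stay)
state=P head=2 tape=___21[2]2222   (P,2)→(S,2,left)
state=S head=1 tape=___2[1]22222   (S,1)→(P,2,right)
state=P head=2 tape=___22[2]2222   (P,2)→(S,2,left)
state=S head=1 tape=___2[2]22222   (S,2)→(P,2,stay)
state=P head=1 tape=___2[2]22222   (P,2)→(S,2,left)
state=S head=0 tape=___[2]222222   (S,2)→(P,2,stay)
state=P head=0 tape=___[2]222222   (P,2)→(S,2,left)
state=S head=-1 tape=__[_]2222222   (S,_)→(R,1,left)
state=R head=-2 tape=_[_]12222222   (R,_)→(P,1,left)
state=P head=-3 tape=[_]112222222   (P,_)→(S,_,right)
state=S head=-2 tape=_[1]12222222   (S,1)→(P,2,right)
state=P head=-1 tape=_2[1]2222222
The non-blank tape span at halt is 212222222.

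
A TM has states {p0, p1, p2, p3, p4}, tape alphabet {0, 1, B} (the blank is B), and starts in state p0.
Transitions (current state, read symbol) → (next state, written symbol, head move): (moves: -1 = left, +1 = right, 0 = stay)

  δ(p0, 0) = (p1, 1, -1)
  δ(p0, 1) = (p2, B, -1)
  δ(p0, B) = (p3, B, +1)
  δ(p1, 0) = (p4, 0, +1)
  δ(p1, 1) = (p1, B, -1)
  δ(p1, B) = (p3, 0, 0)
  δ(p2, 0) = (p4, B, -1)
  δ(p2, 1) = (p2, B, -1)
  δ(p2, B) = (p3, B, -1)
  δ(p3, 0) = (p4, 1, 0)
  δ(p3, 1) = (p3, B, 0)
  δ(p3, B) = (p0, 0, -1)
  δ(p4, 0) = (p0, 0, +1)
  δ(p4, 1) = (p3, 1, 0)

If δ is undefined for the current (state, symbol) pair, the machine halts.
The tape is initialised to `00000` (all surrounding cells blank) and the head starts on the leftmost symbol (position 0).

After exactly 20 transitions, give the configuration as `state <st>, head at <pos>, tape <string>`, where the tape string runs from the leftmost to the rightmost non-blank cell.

state=p0 head=0 tape=BB[0]0000   (p0,0)→(p1,1,-1)
state=p1 head=-1 tape=B[B]10000   (p1,B)→(p3,0,0)
state=p3 head=-1 tape=B[0]10000   (p3,0)→(p4,1,0)
state=p4 head=-1 tape=B[1]10000   (p4,1)→(p3,1,0)
state=p3 head=-1 tape=B[1]10000   (p3,1)→(p3,B,0)
state=p3 head=-1 tape=B[B]10000   (p3,B)→(p0,0,-1)
state=p0 head=-2 tape=[B]010000   (p0,B)→(p3,B,+1)
state=p3 head=-1 tape=B[0]10000   (p3,0)→(p4,1,0)
state=p4 head=-1 tape=B[1]10000   (p4,1)→(p3,1,0)
state=p3 head=-1 tape=B[1]10000   (p3,1)→(p3,B,0)
state=p3 head=-1 tape=B[B]10000   (p3,B)→(p0,0,-1)
state=p0 head=-2 tape=[B]010000   (p0,B)→(p3,B,+1)
state=p3 head=-1 tape=B[0]10000   (p3,0)→(p4,1,0)
state=p4 head=-1 tape=B[1]10000   (p4,1)→(p3,1,0)
state=p3 head=-1 tape=B[1]10000   (p3,1)→(p3,B,0)
state=p3 head=-1 tape=B[B]10000   (p3,B)→(p0,0,-1)
state=p0 head=-2 tape=[B]010000   (p0,B)→(p3,B,+1)
state=p3 head=-1 tape=B[0]10000   (p3,0)→(p4,1,0)
state=p4 head=-1 tape=B[1]10000   (p4,1)→(p3,1,0)
state=p3 head=-1 tape=B[1]10000   (p3,1)→(p3,B,0)
state=p3 head=-1 tape=B[B]10000
After 20 steps: state p3, head at -1, tape 10000.

state p3, head at -1, tape 10000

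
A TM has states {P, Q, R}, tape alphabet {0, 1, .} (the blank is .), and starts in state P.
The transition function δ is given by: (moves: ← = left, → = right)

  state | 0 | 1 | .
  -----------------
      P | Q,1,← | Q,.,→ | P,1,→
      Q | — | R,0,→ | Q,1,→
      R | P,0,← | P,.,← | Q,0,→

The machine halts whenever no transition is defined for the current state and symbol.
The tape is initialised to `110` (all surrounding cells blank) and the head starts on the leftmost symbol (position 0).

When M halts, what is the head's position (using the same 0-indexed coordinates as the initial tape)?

2

state=P head=0 tape=.[1]10   (P,1)→(Q,.,→)
state=Q head=1 tape=..[1]0   (Q,1)→(R,0,→)
state=R head=2 tape=..0[0]   (R,0)→(P,0,←)
state=P head=1 tape=..[0]0   (P,0)→(Q,1,←)
state=Q head=0 tape=.[.]10   (Q,.)→(Q,1,→)
state=Q head=1 tape=.1[1]0   (Q,1)→(R,0,→)
state=R head=2 tape=.10[0]   (R,0)→(P,0,←)
state=P head=1 tape=.1[0]0   (P,0)→(Q,1,←)
state=Q head=0 tape=.[1]10   (Q,1)→(R,0,→)
state=R head=1 tape=.0[1]0   (R,1)→(P,.,←)
state=P head=0 tape=.[0].0   (P,0)→(Q,1,←)
state=Q head=-1 tape=[.]1.0   (Q,.)→(Q,1,→)
state=Q head=0 tape=1[1].0   (Q,1)→(R,0,→)
state=R head=1 tape=10[.]0   (R,.)→(Q,0,→)
state=Q head=2 tape=100[0]
At halt the head is at cell 2.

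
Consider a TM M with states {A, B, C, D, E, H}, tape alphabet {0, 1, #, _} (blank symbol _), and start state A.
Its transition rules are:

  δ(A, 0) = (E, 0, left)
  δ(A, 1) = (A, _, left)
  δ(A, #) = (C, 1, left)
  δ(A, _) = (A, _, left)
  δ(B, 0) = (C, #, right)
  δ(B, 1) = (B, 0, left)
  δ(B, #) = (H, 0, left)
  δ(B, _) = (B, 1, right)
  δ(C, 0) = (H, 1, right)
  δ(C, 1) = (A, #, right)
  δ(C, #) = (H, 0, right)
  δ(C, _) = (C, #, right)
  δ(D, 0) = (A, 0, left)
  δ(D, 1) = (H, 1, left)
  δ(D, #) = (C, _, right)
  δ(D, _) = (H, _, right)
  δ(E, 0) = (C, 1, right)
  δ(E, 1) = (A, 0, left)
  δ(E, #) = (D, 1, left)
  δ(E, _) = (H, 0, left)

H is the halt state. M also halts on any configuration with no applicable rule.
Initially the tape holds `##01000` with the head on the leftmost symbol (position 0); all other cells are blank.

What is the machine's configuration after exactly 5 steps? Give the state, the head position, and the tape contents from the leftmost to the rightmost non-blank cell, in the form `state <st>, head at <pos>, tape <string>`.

A | _[#]#01000   read # → write 1, move left, go to C
C | [_]1#01000   read _ → write #, move right, go to C
C | #[1]#01000   read 1 → write #, move right, go to A
A | ##[#]01000   read # → write 1, move left, go to C
C | #[#]101000   read # → write 0, move right, go to H
H | #0[1]01000
After 5 steps: state H, head at 1, tape #0101000.

state H, head at 1, tape #0101000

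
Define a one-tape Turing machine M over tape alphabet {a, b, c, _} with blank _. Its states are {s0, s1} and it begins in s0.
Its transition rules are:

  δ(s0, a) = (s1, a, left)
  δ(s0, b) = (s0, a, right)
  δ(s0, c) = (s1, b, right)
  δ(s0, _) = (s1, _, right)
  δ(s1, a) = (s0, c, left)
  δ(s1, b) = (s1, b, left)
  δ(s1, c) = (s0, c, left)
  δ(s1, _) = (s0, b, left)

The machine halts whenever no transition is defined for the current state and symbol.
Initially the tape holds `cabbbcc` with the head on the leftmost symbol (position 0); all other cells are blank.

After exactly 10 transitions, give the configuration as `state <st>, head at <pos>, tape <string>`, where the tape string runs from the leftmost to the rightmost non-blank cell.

s0 | _[c]abbbcc   read c → write b, move right, go to s1
s1 | _b[a]bbbcc   read a → write c, move left, go to s0
s0 | _[b]cbbbcc   read b → write a, move right, go to s0
s0 | _a[c]bbbcc   read c → write b, move right, go to s1
s1 | _ab[b]bbcc   read b → write b, move left, go to s1
s1 | _a[b]bbbcc   read b → write b, move left, go to s1
s1 | _[a]bbbbcc   read a → write c, move left, go to s0
s0 | [_]cbbbbcc   read _ → write _, move right, go to s1
s1 | _[c]bbbbcc   read c → write c, move left, go to s0
s0 | [_]cbbbbcc   read _ → write _, move right, go to s1
s1 | _[c]bbbbcc
After 10 steps: state s1, head at 0, tape cbbbbcc.

state s1, head at 0, tape cbbbbcc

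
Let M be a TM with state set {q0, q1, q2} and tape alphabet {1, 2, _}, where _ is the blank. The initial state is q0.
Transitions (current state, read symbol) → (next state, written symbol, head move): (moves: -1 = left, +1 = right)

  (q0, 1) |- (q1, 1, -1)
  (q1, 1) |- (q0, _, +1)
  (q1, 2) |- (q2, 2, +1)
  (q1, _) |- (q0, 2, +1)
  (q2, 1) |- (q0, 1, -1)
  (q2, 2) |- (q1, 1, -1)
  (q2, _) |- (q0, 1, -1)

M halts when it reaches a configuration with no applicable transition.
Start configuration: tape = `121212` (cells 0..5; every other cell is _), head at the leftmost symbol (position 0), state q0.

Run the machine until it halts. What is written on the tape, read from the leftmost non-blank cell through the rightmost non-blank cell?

2121212

q0 | _[1]21212   read 1 → write 1, move -1, go to q1
q1 | [_]121212   read _ → write 2, move +1, go to q0
q0 | 2[1]21212   read 1 → write 1, move -1, go to q1
q1 | [2]121212   read 2 → write 2, move +1, go to q2
q2 | 2[1]21212   read 1 → write 1, move -1, go to q0
q0 | [2]121212
The non-blank tape span at halt is 2121212.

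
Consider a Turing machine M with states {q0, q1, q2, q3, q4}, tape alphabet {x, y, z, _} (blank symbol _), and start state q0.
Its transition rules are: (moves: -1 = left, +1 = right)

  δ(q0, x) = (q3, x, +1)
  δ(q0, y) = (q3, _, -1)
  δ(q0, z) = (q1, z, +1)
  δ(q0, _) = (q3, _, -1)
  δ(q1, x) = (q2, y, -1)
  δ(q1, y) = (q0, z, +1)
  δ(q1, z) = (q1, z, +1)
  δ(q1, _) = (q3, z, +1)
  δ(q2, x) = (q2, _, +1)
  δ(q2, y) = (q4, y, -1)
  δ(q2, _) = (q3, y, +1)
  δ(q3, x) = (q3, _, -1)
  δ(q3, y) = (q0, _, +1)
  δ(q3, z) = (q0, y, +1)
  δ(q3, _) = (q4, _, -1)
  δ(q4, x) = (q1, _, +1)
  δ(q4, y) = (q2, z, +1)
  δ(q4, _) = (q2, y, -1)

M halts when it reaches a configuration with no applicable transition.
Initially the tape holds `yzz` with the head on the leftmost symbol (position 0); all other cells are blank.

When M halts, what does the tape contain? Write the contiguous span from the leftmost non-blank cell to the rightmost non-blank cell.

zzzyyzz

q0 | ___[y]zz__   read y → write _, move -1, go to q3
q3 | __[_]_zz__   read _ → write _, move -1, go to q4
q4 | _[_]__zz__   read _ → write y, move -1, go to q2
q2 | [_]y__zz__   read _ → write y, move +1, go to q3
q3 | y[y]__zz__   read y → write _, move +1, go to q0
q0 | y_[_]_zz__   read _ → write _, move -1, go to q3
q3 | y[_]__zz__   read _ → write _, move -1, go to q4
q4 | [y]___zz__   read y → write z, move +1, go to q2
q2 | z[_]__zz__   read _ → write y, move +1, go to q3
q3 | zy[_]_zz__   read _ → write _, move -1, go to q4
q4 | z[y]__zz__   read y → write z, move +1, go to q2
q2 | zz[_]_zz__   read _ → write y, move +1, go to q3
q3 | zzy[_]zz__   read _ → write _, move -1, go to q4
q4 | zz[y]_zz__   read y → write z, move +1, go to q2
q2 | zzz[_]zz__   read _ → write y, move +1, go to q3
q3 | zzzy[z]z__   read z → write y, move +1, go to q0
q0 | zzzyy[z]__   read z → write z, move +1, go to q1
q1 | zzzyyz[_]_   read _ → write z, move +1, go to q3
q3 | zzzyyzz[_]   read _ → write _, move -1, go to q4
q4 | zzzyyz[z]_
The non-blank tape span at halt is zzzyyzz.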